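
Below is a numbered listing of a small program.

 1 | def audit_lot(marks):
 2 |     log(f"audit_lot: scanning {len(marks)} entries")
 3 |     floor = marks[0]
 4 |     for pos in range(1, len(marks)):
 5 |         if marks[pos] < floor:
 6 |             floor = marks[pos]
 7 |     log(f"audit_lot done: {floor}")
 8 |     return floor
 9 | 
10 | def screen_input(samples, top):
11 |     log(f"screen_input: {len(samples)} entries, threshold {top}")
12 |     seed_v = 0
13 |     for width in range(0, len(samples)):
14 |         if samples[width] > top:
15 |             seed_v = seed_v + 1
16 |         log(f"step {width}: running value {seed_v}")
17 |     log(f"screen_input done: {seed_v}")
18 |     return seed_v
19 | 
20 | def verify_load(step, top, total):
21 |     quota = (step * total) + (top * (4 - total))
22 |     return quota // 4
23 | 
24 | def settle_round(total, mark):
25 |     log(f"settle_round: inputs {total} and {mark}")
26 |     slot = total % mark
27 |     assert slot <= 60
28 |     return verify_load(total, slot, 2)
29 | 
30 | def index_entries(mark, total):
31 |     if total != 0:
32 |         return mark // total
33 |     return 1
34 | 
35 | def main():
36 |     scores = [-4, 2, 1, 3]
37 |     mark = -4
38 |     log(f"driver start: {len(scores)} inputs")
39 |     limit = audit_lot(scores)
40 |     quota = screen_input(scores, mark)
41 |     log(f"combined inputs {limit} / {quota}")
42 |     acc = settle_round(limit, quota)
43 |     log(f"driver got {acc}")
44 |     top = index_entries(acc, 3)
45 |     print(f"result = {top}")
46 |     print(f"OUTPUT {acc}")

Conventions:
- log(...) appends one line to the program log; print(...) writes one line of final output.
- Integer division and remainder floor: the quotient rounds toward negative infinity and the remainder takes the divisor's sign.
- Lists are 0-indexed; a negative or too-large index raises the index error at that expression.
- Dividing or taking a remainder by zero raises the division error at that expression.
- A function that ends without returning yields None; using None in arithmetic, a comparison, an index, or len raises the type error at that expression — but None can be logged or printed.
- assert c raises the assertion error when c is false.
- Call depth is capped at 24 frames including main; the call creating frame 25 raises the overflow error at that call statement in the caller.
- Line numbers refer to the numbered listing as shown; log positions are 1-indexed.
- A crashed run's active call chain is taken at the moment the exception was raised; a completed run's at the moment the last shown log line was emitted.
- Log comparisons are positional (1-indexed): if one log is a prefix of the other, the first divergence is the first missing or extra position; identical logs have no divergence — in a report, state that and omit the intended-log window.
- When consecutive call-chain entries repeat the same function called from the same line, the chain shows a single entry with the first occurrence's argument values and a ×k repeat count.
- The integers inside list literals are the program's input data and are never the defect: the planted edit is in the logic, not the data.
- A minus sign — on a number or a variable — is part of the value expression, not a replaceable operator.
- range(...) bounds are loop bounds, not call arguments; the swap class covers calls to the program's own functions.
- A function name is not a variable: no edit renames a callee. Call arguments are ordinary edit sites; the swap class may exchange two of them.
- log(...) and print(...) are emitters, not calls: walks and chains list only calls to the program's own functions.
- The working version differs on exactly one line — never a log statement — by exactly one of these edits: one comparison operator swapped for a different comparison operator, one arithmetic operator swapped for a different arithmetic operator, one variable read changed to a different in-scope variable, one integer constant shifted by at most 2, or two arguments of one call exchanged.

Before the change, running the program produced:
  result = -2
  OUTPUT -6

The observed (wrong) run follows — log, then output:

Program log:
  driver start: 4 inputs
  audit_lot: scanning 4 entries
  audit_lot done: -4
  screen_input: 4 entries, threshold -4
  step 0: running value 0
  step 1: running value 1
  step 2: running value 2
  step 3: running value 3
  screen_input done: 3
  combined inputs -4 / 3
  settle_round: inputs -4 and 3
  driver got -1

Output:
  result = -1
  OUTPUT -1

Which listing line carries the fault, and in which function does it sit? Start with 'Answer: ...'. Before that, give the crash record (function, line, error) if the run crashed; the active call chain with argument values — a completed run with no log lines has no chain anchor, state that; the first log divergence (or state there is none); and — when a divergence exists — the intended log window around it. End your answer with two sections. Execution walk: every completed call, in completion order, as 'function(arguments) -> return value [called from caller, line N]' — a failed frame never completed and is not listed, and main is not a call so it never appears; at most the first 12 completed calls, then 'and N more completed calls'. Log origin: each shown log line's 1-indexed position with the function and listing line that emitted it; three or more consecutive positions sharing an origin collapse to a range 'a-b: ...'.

Answer: the defect is in settle_round at line 26.
The tell: The log first diverges at position 12: the faulty run prints 'driver got -1' where the working version prints 'driver got -6'.
Call chain: main.
First divergence: position 12 — the shown line 'driver got -1' should read 'driver got -6'.
Intended log window:
  10: combined inputs -4 / 3
  11: settle_round: inputs -4 and 3
  12: driver got -6
Execution walk:
  audit_lot([-4, 2, 1, 3]) -> -4  [called from main, line 39]
  screen_input([-4, 2, 1, 3], -4) -> 3  [called from main, line 40]
  verify_load(-4, 2, 2) -> -1  [called from settle_round, line 28]
  settle_round(-4, 3) -> -1  [called from main, line 42]
  index_entries(-1, 3) -> -1  [called from main, line 44]
Origin of each log line:
  1 — main, line 38
  2 — audit_lot, line 2
  3 — audit_lot, line 7
  4 — screen_input, line 11
  5-8 — screen_input, line 16
  9 — screen_input, line 17
  10 — main, line 41
  11 — settle_round, line 25
  12 — main, line 43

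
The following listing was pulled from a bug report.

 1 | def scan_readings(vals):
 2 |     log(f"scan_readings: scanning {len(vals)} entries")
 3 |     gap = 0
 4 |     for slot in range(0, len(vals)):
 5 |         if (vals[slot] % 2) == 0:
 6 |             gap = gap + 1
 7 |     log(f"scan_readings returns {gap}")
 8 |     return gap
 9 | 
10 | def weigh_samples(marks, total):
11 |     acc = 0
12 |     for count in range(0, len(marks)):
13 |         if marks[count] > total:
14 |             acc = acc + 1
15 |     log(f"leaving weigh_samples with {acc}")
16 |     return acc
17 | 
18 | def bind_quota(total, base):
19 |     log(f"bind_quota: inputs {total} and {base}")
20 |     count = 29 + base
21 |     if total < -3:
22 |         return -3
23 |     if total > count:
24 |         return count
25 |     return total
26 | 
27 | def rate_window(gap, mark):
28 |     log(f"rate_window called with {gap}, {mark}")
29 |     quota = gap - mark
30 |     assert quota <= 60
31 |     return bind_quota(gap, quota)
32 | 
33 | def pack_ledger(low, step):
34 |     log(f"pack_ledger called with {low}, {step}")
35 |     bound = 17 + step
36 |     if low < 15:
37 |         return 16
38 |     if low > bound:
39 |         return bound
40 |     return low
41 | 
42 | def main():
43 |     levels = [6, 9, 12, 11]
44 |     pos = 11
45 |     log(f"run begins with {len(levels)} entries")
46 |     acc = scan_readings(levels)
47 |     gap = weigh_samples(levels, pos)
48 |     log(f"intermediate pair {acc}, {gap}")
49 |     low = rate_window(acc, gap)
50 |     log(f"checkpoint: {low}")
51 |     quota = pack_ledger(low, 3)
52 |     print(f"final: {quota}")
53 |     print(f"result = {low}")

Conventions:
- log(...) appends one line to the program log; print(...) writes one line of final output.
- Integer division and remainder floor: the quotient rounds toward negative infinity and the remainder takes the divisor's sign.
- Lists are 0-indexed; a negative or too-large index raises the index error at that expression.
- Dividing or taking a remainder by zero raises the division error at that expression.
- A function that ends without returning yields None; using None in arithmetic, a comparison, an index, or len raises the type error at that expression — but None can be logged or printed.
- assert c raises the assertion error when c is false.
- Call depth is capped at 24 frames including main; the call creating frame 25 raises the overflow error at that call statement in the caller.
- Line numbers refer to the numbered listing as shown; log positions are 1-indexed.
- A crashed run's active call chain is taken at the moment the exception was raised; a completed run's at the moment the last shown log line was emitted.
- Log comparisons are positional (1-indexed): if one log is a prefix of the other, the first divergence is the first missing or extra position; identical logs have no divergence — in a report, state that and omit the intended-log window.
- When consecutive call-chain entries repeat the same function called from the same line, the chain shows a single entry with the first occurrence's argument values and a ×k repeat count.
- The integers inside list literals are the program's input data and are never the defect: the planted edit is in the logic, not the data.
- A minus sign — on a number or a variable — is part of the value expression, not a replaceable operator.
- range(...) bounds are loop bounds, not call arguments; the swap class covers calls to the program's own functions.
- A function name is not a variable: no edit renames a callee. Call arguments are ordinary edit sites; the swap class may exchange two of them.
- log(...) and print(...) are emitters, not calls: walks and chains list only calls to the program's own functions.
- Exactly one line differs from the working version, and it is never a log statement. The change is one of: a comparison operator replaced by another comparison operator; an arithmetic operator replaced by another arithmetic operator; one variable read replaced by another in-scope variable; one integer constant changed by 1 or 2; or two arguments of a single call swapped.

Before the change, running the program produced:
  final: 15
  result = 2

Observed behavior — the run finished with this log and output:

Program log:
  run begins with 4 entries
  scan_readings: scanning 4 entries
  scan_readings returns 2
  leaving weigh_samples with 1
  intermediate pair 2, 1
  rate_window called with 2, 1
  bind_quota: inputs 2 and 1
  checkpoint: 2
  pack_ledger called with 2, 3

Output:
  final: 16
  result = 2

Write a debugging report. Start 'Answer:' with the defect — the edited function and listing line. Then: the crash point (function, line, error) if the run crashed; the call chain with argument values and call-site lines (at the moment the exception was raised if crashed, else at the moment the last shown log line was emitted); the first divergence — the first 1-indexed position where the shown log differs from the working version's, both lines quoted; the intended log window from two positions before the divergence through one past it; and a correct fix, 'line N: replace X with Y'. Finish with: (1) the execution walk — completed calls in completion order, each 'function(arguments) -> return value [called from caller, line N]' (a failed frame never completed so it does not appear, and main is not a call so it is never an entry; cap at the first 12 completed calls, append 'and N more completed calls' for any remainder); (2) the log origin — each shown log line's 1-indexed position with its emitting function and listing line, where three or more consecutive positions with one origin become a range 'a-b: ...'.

Answer: the defect is in pack_ledger at line 37.
Key observation: Log streams are identical — the defect surfaces only in the printed output.
Call chain: main -> pack_ledger(2, 3) (called at line 51).
First divergence: none (the log streams are identical).
Execution walk:
  scan_readings([6, 9, 12, 11]) -> 2  [called from main, line 46]
  weigh_samples([6, 9, 12, 11], 11) -> 1  [called from main, line 47]
  bind_quota(2, 1) -> 2  [called from rate_window, line 31]
  rate_window(2, 1) -> 2  [called from main, line 49]
  pack_ledger(2, 3) -> 16  [called from main, line 51]
Log line origins:
  1: emitted by main (line 45)
  2: emitted by scan_readings (line 2)
  3: emitted by scan_readings (line 7)
  4: emitted by weigh_samples (line 15)
  5: emitted by main (line 48)
  6: emitted by rate_window (line 28)
  7: emitted by bind_quota (line 19)
  8: emitted by main (line 50)
  9: emitted by pack_ledger (line 34)
A correct fix: line 37: replace `16` with `15`.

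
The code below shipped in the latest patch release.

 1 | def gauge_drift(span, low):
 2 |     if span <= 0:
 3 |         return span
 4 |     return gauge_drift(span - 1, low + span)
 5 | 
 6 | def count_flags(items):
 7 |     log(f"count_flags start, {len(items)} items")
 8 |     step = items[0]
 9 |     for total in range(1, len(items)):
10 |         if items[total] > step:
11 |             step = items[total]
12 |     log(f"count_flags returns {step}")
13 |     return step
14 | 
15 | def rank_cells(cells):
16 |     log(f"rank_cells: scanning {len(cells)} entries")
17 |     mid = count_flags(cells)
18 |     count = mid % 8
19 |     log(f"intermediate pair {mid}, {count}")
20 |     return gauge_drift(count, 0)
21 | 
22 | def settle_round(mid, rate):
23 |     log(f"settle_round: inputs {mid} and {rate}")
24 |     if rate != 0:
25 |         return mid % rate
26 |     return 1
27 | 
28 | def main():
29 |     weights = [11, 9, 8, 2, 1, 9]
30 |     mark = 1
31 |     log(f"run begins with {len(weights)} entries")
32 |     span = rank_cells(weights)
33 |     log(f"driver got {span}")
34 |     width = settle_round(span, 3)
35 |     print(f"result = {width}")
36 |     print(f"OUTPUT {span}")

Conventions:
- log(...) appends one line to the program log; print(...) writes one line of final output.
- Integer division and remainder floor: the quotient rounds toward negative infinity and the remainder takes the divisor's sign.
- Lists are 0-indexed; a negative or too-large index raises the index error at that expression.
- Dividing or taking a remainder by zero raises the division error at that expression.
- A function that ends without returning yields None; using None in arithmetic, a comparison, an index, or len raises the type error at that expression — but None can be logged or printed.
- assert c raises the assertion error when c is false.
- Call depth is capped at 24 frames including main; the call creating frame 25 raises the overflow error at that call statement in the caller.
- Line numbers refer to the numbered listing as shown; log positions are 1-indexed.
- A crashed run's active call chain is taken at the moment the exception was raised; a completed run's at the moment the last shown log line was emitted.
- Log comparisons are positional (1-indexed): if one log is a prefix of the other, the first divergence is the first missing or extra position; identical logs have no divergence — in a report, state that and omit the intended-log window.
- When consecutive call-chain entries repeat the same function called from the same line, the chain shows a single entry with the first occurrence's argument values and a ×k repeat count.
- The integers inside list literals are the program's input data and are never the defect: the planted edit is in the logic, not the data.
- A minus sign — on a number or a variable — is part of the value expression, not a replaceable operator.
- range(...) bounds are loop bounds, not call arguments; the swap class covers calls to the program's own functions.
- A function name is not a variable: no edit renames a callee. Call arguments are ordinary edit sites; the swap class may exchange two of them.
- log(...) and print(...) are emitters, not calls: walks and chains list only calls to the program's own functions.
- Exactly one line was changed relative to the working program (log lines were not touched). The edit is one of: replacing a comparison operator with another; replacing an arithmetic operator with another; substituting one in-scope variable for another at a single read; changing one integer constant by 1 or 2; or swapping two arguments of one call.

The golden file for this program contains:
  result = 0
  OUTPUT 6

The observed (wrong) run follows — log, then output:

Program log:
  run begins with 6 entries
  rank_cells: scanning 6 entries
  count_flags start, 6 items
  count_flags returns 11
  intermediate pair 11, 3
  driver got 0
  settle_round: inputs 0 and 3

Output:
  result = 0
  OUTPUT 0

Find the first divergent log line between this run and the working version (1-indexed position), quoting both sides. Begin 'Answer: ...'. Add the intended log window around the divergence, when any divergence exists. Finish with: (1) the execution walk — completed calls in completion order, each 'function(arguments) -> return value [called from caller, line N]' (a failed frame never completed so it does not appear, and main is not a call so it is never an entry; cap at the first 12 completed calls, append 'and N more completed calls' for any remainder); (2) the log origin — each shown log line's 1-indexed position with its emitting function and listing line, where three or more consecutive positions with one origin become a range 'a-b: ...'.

Answer: at position 6 the run shows 'driver got 0' where the working version logs 'driver got 6'.
Intended log window:
  4: count_flags returns 11
  5: intermediate pair 11, 3
  6: driver got 6
  7: settle_round: inputs 6 and 3
Execution walk:
  count_flags([11, 9, 8, 2, 1, 9]) -> 11  [called from rank_cells, line 17]
  gauge_drift(0, 6) -> 0  [called from gauge_drift, line 4]
  gauge_drift(1, 5) -> 0  [called from gauge_drift, line 4]
  gauge_drift(2, 3) -> 0  [called from gauge_drift, line 4]
  gauge_drift(3, 0) -> 0  [called from rank_cells, line 20]
  rank_cells([11, 9, 8, 2, 1, 9]) -> 0  [called from main, line 32]
  settle_round(0, 3) -> 0  [called from main, line 34]
Origin of each log line:
  1 — main, line 31
  2 — rank_cells, line 16
  3 — count_flags, line 7
  4 — count_flags, line 12
  5 — rank_cells, line 19
  6 — main, line 33
  7 — settle_round, line 23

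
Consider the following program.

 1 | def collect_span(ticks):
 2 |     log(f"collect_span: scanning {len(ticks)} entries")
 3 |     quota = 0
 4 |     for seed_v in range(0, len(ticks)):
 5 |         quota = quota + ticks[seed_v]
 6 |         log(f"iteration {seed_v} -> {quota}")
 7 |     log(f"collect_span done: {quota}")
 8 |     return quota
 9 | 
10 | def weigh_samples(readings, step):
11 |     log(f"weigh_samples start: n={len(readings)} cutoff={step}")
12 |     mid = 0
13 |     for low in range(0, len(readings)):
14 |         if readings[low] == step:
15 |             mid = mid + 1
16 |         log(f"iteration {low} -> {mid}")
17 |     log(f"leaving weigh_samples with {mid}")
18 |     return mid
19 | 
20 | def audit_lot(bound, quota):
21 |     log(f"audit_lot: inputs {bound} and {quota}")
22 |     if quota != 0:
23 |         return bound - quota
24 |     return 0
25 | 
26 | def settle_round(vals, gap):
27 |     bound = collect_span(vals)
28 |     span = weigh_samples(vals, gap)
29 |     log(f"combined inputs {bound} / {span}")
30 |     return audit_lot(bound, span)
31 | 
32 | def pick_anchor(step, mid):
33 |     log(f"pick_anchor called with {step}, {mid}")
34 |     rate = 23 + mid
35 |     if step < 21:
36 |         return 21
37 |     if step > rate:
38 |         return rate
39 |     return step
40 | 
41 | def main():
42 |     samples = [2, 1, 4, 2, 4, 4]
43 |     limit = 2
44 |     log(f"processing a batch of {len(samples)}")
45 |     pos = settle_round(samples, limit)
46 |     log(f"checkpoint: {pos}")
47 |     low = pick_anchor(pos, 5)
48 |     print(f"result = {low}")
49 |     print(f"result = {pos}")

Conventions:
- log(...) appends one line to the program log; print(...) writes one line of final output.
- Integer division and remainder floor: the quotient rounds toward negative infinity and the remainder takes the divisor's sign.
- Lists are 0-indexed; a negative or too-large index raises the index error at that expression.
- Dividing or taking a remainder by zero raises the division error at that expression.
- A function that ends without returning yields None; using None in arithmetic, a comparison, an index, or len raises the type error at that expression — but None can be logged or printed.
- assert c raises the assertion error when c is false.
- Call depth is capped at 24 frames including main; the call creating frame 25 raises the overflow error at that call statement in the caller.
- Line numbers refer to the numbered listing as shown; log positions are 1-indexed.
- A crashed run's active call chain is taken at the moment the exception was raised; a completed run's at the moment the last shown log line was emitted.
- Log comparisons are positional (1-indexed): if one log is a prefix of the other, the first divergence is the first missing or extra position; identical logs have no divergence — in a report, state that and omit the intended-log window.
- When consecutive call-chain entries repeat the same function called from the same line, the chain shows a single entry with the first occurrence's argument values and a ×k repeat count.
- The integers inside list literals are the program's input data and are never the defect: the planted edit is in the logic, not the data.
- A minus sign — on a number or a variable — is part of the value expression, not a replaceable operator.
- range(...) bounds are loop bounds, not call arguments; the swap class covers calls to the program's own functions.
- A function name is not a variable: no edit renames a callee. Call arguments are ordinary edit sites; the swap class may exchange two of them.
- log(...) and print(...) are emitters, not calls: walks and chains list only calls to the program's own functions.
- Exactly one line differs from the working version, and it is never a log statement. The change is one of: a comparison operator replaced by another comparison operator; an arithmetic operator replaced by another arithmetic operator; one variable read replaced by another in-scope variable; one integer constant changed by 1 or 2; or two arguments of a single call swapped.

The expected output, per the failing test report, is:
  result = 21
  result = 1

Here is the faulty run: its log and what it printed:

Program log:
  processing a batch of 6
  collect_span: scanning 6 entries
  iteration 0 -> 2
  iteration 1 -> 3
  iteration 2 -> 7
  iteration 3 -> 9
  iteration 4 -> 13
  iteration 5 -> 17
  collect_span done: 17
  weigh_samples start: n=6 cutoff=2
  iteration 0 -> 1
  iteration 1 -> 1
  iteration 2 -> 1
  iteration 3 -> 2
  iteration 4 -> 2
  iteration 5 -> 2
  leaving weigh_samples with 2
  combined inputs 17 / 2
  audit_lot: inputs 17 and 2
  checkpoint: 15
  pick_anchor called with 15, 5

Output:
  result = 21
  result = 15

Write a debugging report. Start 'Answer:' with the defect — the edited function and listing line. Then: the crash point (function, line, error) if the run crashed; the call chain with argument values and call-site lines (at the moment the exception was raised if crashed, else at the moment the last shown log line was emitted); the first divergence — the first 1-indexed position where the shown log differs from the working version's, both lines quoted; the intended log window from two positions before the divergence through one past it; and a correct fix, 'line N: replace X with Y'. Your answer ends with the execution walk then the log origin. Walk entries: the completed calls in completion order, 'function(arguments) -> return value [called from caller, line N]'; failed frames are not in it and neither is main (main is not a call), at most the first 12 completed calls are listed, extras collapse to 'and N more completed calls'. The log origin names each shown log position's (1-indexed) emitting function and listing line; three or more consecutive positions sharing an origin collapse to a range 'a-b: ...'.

Answer: the defect is in audit_lot at line 23.
Core observation: At log position 20 the runs split — shown 'checkpoint: 15', but the working version logs 'checkpoint: 1'.
Call chain: main -> pick_anchor(15, 5) (called at line 47).
First divergence: position 20; shown 'checkpoint: 15' vs intended 'checkpoint: 1'.
Intended log window:
  18: combined inputs 17 / 2
  19: audit_lot: inputs 17 and 2
  20: checkpoint: 1
  21: pick_anchor called with 1, 5
Execution walk:
  collect_span([2, 1, 4, 2, 4, 4]) -> 17  [called from settle_round, line 27]
  weigh_samples([2, 1, 4, 2, 4, 4], 2) -> 2  [called from settle_round, line 28]
  audit_lot(17, 2) -> 15  [called from settle_round, line 30]
  settle_round([2, 1, 4, 2, 4, 4], 2) -> 15  [called from main, line 45]
  pick_anchor(15, 5) -> 21  [called from main, line 47]
Log origins:
  1: emitted by main (line 44)
  2: emitted by collect_span (line 2)
  3-8: emitted by collect_span (line 6)
  9: emitted by collect_span (line 7)
  10: emitted by weigh_samples (line 11)
  11-16: emitted by weigh_samples (line 16)
  17: emitted by weigh_samples (line 17)
  18: emitted by settle_round (line 29)
  19: emitted by audit_lot (line 21)
  20: emitted by main (line 46)
  21: emitted by pick_anchor (line 33)
A correct fix: line 23: replace `-` with `%`.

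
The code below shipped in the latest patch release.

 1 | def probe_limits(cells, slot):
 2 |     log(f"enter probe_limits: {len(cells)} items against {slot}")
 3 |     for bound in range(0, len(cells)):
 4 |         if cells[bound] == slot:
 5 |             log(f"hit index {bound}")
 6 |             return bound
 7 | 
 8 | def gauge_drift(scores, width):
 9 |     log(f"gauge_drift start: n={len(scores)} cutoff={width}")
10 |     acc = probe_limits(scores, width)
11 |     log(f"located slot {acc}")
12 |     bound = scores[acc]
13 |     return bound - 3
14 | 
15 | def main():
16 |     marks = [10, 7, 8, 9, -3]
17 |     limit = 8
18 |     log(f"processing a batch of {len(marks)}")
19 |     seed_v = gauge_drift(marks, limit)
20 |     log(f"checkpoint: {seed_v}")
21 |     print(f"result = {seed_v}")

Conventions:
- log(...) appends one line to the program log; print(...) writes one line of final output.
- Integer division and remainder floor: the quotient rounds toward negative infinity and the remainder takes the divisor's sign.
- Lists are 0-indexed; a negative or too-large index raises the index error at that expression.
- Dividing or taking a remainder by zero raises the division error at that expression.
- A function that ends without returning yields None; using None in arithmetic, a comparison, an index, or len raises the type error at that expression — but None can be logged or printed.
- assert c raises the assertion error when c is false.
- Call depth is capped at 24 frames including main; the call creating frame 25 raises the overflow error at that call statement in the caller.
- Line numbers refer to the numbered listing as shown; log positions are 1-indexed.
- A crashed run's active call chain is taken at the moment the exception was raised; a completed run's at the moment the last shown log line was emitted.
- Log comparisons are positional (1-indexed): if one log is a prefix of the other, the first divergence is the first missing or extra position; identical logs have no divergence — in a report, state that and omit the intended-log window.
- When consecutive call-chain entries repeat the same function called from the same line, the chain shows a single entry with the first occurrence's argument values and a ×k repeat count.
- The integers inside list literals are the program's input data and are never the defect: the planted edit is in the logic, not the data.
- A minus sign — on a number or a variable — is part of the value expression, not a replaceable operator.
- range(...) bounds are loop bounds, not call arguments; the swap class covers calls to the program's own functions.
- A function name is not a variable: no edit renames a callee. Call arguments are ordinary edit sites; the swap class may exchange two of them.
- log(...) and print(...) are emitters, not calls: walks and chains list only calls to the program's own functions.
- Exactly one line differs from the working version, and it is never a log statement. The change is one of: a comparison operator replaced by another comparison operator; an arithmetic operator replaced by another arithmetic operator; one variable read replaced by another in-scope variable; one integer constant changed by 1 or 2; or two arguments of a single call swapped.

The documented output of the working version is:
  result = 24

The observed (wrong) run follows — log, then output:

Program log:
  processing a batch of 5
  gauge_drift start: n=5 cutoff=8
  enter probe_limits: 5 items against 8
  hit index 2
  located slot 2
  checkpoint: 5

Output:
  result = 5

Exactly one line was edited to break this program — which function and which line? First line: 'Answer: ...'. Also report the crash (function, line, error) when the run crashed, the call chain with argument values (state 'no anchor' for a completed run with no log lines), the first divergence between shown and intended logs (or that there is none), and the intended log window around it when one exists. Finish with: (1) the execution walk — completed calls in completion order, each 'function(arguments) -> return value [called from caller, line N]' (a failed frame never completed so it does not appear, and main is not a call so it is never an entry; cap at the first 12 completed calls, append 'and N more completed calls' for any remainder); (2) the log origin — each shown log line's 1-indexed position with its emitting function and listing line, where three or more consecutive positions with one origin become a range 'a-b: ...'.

Answer: the defect is in gauge_drift at line 13.
Core observation: The earliest visible damage is log position 6 — 'checkpoint: 5' rather than the intended 'checkpoint: 24'.
Call chain: main.
First divergence: at position 6 the run shows 'checkpoint: 5' where the working version logs 'checkpoint: 24'.
Intended log window:
  4: hit index 2
  5: located slot 2
  6: checkpoint: 24
Execution walk:
  probe_limits([10, 7, 8, 9, -3], 8) -> 2  [called from gauge_drift, line 10]
  gauge_drift([10, 7, 8, 9, -3], 8) -> 5  [called from main, line 19]
Log origins:
  1: emitted by main (line 18)
  2: emitted by gauge_drift (line 9)
  3: emitted by probe_limits (line 2)
  4: emitted by probe_limits (line 5)
  5: emitted by gauge_drift (line 11)
  6: emitted by main (line 20)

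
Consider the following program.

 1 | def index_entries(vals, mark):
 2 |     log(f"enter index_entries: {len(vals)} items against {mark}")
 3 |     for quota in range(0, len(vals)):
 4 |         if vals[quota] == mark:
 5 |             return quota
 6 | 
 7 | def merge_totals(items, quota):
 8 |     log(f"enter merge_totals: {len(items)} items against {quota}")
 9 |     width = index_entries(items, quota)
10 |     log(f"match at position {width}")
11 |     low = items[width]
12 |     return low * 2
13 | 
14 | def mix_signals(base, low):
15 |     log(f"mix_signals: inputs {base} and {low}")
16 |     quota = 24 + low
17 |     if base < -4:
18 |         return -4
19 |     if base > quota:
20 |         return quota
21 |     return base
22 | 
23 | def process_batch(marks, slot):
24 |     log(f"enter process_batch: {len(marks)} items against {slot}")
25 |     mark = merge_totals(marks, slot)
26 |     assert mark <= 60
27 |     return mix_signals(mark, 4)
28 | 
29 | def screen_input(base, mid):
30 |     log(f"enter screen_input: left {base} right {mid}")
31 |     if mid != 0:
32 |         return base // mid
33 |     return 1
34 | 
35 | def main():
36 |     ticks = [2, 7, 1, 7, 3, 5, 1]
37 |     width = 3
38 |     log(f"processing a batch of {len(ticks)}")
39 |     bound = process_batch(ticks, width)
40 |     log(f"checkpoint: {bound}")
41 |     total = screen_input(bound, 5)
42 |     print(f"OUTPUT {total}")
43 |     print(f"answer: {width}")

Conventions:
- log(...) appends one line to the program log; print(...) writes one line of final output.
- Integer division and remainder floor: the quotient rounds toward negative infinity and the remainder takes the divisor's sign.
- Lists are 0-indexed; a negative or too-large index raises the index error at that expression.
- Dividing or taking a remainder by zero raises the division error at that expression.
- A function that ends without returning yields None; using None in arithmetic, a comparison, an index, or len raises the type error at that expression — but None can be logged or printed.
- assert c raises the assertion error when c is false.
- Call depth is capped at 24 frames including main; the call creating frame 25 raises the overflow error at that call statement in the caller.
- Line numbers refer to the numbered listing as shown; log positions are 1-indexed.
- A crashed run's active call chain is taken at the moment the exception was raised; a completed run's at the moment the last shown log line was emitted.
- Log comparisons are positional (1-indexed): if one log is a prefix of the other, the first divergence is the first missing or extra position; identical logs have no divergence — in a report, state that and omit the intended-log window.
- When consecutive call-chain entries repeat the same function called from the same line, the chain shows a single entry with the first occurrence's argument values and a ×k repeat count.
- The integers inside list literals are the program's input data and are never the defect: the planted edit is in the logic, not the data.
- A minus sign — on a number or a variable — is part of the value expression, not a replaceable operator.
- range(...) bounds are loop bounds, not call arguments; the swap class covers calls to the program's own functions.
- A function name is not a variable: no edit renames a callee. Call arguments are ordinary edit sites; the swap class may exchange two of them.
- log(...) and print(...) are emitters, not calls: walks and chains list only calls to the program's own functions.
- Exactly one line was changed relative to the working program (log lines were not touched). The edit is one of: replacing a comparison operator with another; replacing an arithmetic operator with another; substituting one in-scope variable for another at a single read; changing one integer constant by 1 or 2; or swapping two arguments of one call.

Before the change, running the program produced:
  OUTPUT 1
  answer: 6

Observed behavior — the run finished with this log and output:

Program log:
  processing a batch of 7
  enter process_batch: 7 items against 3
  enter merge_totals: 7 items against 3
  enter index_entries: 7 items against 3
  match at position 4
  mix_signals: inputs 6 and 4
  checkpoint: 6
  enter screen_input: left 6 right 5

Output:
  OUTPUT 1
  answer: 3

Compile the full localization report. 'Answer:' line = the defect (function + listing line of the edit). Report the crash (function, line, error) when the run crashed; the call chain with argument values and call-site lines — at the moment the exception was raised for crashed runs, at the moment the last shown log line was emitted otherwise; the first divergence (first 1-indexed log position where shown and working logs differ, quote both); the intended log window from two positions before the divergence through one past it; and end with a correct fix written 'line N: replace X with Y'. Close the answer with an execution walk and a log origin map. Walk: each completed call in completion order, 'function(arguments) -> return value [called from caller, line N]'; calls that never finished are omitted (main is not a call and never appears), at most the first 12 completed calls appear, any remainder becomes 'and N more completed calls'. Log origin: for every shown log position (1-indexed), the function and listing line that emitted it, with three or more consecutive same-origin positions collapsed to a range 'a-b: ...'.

Answer: the defect is in main at line 43.
Core observation: Nothing in the log betrays the bug — only the output does.
Call chain: main -> screen_input(6, 5) (called at line 41).
First divergence: none — the logs agree in full.
Execution walk:
  index_entries([2, 7, 1, 7, 3, 5, 1], 3) -> 4  [called from merge_totals, line 9]
  merge_totals([2, 7, 1, 7, 3, 5, 1], 3) -> 6  [called from process_batch, line 25]
  mix_signals(6, 4) -> 6  [called from process_batch, line 27]
  process_batch([2, 7, 1, 7, 3, 5, 1], 3) -> 6  [called from main, line 39]
  screen_input(6, 5) -> 1  [called from main, line 41]
Origin of each log line:
  1: from main, line 38
  2: from process_batch, line 24
  3: from merge_totals, line 8
  4: from index_entries, line 2
  5: from merge_totals, line 10
  6: from mix_signals, line 15
  7: from main, line 40
  8: from screen_input, line 30
A correct fix: line 43: replace `width` with `bound`.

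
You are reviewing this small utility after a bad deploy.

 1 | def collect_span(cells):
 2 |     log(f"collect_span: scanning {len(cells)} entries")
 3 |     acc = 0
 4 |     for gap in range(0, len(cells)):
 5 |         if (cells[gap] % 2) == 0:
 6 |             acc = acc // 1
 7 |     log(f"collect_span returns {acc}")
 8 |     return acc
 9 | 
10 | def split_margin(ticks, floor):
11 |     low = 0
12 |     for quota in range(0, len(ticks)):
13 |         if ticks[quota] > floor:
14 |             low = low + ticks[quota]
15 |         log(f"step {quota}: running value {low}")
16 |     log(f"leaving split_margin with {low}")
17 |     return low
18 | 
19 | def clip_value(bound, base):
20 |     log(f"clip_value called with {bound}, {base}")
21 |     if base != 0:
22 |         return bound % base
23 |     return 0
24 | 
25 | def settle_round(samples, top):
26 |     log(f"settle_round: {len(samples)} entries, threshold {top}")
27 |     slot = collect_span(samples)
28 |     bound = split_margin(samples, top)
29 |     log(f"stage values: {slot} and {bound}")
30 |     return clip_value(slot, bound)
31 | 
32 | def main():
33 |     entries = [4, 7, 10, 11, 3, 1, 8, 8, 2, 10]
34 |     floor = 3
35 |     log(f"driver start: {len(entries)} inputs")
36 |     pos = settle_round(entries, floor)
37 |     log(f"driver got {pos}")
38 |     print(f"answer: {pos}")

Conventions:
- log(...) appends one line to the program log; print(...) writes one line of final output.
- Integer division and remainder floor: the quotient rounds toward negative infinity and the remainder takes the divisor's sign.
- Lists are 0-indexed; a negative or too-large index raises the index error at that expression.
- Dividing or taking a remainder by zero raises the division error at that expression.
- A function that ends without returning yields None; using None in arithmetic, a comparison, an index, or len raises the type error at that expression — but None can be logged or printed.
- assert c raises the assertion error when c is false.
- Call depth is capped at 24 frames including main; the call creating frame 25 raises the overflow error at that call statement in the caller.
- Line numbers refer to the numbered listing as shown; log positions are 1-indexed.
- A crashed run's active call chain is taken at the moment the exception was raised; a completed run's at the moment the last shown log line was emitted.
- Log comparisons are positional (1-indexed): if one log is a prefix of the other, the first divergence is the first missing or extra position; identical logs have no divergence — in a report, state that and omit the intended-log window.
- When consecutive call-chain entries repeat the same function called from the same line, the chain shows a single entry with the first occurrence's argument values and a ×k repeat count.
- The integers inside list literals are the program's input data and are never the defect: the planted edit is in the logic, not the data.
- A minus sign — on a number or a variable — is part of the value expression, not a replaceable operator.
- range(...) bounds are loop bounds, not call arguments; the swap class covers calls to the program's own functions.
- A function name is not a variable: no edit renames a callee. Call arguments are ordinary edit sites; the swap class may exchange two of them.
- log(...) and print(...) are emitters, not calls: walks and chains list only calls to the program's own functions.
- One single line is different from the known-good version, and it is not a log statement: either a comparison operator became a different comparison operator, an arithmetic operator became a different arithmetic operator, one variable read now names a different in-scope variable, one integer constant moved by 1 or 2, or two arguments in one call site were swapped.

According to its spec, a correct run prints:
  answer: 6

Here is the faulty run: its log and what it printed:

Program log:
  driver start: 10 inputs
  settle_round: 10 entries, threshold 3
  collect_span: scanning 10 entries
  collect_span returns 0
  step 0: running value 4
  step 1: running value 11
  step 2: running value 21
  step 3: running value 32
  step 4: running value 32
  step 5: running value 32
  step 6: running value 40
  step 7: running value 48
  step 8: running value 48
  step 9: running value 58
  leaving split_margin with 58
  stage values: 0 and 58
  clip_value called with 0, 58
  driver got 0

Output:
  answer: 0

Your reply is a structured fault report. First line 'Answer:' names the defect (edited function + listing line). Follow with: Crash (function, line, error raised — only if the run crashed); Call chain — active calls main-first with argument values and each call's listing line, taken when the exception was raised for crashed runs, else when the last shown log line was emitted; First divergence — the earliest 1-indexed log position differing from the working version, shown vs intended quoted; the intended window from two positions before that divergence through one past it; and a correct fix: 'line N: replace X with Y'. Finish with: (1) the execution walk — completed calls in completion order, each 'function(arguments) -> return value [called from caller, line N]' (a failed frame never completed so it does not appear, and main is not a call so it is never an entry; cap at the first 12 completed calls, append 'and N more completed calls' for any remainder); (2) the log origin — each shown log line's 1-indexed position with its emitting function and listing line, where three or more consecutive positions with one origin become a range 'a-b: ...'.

Answer: the defect is in collect_span at line 6.
The tell: The earliest visible damage is log position 4 — 'collect_span returns 0' rather than the intended 'collect_span returns 6'.
Call chain: main.
First divergence: position 4 — shown 'collect_span returns 0', intended 'collect_span returns 6'.
Intended log window:
  2: settle_round: 10 entries, threshold 3
  3: collect_span: scanning 10 entries
  4: collect_span returns 6
  5: step 0: running value 4
Execution walk:
  collect_span([4, 7, 10, 11, 3, 1, 8, 8, 2, 10]) -> 0  [called from settle_round, line 27]
  split_margin([4, 7, 10, 11, 3, 1, 8, 8, 2, 10], 3) -> 58  [called from settle_round, line 28]
  clip_value(0, 58) -> 0  [called from settle_round, line 30]
  settle_round([4, 7, 10, 11, 3, 1, 8, 8, 2, 10], 3) -> 0  [called from main, line 36]
Log origins:
  1: from main, line 35
  2: from settle_round, line 26
  3: from collect_span, line 2
  4: from collect_span, line 7
  5-14: from split_margin, line 15
  15: from split_margin, line 16
  16: from settle_round, line 29
  17: from clip_value, line 20
  18: from main, line 37
A correct fix: line 6: replace `//` with `+`.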